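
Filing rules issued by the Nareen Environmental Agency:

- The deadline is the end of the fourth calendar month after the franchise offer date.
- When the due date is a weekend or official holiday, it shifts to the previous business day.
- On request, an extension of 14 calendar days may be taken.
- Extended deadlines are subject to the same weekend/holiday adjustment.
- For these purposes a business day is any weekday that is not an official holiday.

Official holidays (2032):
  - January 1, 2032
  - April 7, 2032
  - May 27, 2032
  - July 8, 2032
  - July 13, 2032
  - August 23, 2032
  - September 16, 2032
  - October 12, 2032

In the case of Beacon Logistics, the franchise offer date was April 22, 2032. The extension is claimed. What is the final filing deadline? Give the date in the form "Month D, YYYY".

September 14, 2032

The fourth month after April 22, 2032 is August 2032, whose last day is August 31, 2032.
August 31, 2032 falls on a Tuesday, which is a business day, so no adjustment is needed.
The 14-calendar-day extension moves the deadline from August 31, 2032 to September 14, 2032.
September 14, 2032 (Tuesday) is already a business day.
Deadline: September 14, 2032.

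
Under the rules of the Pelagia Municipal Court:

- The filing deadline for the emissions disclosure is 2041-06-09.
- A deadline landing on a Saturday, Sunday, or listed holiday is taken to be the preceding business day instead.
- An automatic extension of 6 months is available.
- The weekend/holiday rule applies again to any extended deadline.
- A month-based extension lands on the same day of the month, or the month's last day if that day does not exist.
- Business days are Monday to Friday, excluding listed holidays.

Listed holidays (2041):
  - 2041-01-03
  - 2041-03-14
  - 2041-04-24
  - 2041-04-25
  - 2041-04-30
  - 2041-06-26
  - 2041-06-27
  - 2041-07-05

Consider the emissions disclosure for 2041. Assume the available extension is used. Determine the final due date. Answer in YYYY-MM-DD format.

Start from the fixed due date, 2041-06-09.
2041-06-09 falls on a Sunday. Rolling to the preceding business day gives 2041-06-07, a Friday.
Applying the 6 months extension: 6 months after 2041-06-07 is 2041-12-07.
2041-12-07 is a Saturday; the preceding business day is 2041-12-06 (Friday).
So the filing is due 2041-12-06.

2041-12-06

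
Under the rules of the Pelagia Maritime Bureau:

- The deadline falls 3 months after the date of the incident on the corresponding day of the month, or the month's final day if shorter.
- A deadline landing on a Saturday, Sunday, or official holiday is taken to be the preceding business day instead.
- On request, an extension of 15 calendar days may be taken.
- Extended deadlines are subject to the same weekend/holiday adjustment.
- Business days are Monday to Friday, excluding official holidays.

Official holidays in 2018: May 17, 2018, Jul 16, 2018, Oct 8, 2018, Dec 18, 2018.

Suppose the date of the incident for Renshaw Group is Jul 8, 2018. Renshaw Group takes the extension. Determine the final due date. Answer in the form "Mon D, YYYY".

Oct 19, 2018

3 months after Jul 8, 2018, on the same day of the month, is Oct 8, 2018.
Oct 8, 2018 is a listed holiday; the preceding business day is Oct 5, 2018 (Friday).
The 15-calendar-day extension moves the deadline from Oct 5, 2018 to Oct 20, 2018.
Oct 20, 2018 is a Saturday; the preceding business day is Oct 19, 2018 (Friday).
So the filing is due Oct 19, 2018.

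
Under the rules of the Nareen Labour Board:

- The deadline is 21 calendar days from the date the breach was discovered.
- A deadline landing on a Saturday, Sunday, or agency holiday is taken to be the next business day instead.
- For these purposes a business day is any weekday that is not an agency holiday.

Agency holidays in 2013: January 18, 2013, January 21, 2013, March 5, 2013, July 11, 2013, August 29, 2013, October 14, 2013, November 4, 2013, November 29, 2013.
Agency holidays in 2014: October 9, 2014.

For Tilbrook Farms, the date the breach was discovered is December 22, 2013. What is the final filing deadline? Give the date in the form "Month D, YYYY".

January 13, 2014

Trigger date December 22, 2013 + 21 calendar days = January 12, 2014.
January 12, 2014 falls on a Sunday. Rolling to the next business day gives January 13, 2014, a Monday.
So the filing is due January 13, 2014.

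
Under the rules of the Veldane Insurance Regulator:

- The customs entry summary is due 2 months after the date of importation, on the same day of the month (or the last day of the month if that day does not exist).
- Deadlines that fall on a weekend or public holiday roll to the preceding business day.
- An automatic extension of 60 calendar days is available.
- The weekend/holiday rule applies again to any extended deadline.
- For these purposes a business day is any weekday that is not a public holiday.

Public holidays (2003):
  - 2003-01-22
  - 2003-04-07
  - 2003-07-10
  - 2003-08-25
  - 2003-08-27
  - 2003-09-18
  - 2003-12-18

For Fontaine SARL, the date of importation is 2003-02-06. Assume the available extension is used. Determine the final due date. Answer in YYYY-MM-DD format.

2 months from 2003-02-06 is 2003-04-06.
2003-04-06 falls on a Sunday. Rolling to the preceding business day gives 2003-04-04, a Friday.
The 60-calendar-day extension moves the deadline from 2003-04-04 to 2003-06-03.
Since 2003-06-03 is a Tuesday and not a holiday, the date is unchanged.
The final due date is 2003-06-03.

2003-06-03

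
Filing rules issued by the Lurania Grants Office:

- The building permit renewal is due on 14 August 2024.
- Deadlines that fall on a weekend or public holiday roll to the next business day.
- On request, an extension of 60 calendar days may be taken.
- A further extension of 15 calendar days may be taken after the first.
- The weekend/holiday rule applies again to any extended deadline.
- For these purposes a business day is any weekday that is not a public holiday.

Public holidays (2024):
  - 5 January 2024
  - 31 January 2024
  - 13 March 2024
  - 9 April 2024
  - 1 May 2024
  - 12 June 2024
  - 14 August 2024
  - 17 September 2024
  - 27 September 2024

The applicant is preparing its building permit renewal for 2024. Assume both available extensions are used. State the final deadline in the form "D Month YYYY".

29 October 2024

The statutory due date is 14 August 2024.
14 August 2024 falls on a listed holiday. Rolling to the next business day gives 15 August 2024, a Thursday.
Applying the 60-calendar-day extension: 15 August 2024 + 60 days = 14 October 2024.
14 October 2024 (Monday) is already a business day.
The 15-calendar-day extension moves the deadline from 14 October 2024 to 29 October 2024.
Since 29 October 2024 is a Tuesday and not a holiday, the date is unchanged.
The final due date is 29 October 2024.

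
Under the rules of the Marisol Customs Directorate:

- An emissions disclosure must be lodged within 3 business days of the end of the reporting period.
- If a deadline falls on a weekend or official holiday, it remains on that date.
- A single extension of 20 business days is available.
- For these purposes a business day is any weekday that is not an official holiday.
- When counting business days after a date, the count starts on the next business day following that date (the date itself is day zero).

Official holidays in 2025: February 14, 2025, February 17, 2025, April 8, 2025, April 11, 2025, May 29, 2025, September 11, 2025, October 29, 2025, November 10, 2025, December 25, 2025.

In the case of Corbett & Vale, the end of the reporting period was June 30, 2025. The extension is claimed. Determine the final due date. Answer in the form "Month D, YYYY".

July 31, 2025

Counting 3 business days after June 30, 2025 (skipping weekends and listed holidays) reaches July 3, 2025.
No adjustment is made for weekends or holidays, so July 3, 2025 stands.
Applying the 20-business-day extension: 20 business days after July 3, 2025 is July 31, 2025.
July 31, 2025 falls on a Thursday. The rules make no weekend/holiday allowance, so it remains July 31, 2025.
Deadline: July 31, 2025.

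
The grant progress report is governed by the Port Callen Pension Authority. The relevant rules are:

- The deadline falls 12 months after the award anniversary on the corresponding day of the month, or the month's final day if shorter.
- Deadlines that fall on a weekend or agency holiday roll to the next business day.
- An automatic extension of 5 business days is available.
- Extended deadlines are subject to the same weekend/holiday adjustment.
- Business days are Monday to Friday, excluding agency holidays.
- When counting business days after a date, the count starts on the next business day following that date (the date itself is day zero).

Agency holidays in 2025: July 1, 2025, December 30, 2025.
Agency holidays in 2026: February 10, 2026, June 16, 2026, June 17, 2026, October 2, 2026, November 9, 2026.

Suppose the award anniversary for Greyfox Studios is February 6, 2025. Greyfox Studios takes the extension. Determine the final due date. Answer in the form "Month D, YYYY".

12 months after February 6, 2025, on the same day of the month, is February 6, 2026.
February 6, 2026 (Friday) is already a business day.
Applying the 5-business-day extension: 5 business days after February 6, 2026 is February 16, 2026.
February 16, 2026 falls on a Monday, which is a business day, so no adjustment is needed.
Deadline: February 16, 2026.

February 16, 2026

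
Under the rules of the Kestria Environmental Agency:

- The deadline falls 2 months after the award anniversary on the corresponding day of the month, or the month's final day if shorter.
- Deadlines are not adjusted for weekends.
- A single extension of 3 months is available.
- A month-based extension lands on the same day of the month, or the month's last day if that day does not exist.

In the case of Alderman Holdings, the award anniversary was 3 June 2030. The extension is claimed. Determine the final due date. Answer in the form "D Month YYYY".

3 November 2030

2 months after 3 June 2030, on the same day of the month, is 3 August 2030.
3 August 2030 is a Saturday; no weekend or holiday adjustment applies.
Applying the 3 months extension: 3 months after 3 August 2030 is 3 November 2030.
3 November 2030 is a Sunday; no weekend or holiday adjustment applies.
Deadline: 3 November 2030.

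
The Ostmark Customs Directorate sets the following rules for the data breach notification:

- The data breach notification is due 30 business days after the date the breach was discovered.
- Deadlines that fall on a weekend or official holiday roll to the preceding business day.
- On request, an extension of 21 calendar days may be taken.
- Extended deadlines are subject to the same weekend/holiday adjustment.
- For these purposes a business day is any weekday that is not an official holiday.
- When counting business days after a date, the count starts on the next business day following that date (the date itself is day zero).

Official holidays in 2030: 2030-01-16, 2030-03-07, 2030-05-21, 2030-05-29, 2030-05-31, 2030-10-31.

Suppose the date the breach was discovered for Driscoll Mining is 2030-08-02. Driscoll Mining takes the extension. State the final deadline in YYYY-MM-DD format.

30 business days after 2030-08-02, excluding weekends and holidays, is 2030-09-13.
2030-09-13 (Friday) is already a business day.
With the 21-day extension, 2030-09-13 becomes 2030-10-04.
2030-10-04 (Friday) is already a business day.
So the filing is due 2030-10-04.

2030-10-04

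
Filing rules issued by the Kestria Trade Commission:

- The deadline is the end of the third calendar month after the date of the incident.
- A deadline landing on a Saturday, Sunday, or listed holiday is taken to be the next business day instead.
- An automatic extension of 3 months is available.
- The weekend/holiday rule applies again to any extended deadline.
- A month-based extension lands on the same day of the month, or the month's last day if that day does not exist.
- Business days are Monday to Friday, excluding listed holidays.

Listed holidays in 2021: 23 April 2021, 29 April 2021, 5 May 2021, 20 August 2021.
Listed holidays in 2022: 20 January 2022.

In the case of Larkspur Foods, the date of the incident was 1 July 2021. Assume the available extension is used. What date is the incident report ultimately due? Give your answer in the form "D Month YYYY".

The third month after 1 July 2021 is October 2021, whose last day is 31 October 2021.
31 October 2021 is a Sunday; the next business day is 1 November 2021 (Monday).
Add 3 months to 1 November 2021: 1 February 2022.
Since 1 February 2022 is a Tuesday and not a holiday, the date is unchanged.
The final due date is 1 February 2022.

1 February 2022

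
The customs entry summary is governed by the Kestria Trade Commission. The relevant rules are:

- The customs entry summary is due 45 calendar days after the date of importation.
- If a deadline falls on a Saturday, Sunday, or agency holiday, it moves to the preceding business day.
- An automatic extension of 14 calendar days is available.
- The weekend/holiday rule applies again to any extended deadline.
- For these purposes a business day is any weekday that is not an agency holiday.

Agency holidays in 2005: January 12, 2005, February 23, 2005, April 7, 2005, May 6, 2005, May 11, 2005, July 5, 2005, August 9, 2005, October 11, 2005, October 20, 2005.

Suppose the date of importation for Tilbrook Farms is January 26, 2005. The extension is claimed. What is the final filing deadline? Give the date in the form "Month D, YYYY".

Trigger date January 26, 2005 + 45 calendar days = March 12, 2005.
March 12, 2005 falls on a Saturday. Rolling to the preceding business day gives March 11, 2005, a Friday.
The 14-calendar-day extension moves the deadline from March 11, 2005 to March 25, 2005.
March 25, 2005 falls on a Friday, which is a business day, so no adjustment is needed.
The final due date is March 25, 2005.

March 25, 2005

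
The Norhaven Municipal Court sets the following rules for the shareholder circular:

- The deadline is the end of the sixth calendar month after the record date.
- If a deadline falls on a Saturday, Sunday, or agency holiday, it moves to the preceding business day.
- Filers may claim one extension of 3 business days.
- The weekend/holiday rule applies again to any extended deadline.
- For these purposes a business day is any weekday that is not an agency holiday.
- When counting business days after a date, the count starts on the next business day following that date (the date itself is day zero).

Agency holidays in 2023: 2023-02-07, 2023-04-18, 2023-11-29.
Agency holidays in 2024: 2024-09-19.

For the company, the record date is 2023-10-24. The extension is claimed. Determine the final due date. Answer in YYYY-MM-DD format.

2024-05-03

6 months after 2023-10-24 falls in April 2024; the last day of that month is 2024-04-30.
2024-04-30 (Tuesday) is already a business day.
The 3-business-day extension runs from 2024-04-30 to 2024-05-03.
2024-05-03 falls on a Friday, which is a business day, so no adjustment is needed.
Final deadline: 2024-05-03.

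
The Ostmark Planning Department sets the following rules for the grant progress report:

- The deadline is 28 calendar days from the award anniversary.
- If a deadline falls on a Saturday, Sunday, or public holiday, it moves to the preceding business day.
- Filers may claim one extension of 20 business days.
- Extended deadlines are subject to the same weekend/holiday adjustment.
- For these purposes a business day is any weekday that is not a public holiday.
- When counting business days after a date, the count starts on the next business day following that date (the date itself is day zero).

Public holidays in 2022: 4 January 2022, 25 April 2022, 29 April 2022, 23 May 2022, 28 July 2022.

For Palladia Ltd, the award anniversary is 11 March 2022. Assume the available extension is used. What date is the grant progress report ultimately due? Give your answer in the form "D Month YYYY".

10 May 2022

Adding 28 calendar days to 11 March 2022 gives 8 April 2022.
8 April 2022 falls on a Friday, which is a business day, so no adjustment is needed.
The 20-business-day extension runs from 8 April 2022 to 10 May 2022.
10 May 2022 is a Tuesday and not a listed holiday, so it stands.
So the filing is due 10 May 2022.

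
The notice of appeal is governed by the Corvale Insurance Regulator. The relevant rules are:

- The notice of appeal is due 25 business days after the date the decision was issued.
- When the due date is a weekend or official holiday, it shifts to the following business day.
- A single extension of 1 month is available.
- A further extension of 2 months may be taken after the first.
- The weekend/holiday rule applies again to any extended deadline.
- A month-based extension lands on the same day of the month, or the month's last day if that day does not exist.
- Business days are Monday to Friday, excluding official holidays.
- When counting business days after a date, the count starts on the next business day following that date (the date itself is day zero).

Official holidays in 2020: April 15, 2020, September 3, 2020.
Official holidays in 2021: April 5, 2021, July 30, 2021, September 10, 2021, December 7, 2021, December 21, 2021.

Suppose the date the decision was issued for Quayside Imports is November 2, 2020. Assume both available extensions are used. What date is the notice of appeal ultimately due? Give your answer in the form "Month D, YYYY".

Starting the day after November 2, 2020 and counting 25 business days lands on December 7, 2020.
December 7, 2020 (Monday) is already a business day.
The 1 month extension carries December 7, 2020 to January 7, 2021.
January 7, 2021 falls on a Thursday, which is a business day, so no adjustment is needed.
Add 2 months to January 7, 2021: March 7, 2021.
March 7, 2021 is a Sunday, so it moves to the next business day, March 8, 2021 (Monday).
So the filing is due March 8, 2021.

March 8, 2021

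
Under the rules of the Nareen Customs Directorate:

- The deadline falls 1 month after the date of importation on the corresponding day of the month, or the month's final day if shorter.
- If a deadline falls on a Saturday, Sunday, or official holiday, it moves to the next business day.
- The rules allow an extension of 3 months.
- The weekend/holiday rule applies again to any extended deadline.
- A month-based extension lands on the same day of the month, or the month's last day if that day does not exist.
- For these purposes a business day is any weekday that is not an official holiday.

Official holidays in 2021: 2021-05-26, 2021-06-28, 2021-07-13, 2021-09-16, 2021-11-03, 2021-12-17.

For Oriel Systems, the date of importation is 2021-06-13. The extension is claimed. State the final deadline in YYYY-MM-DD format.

Moving 1 month forward from 2021-06-13 on the corresponding day gives 2021-07-13.
2021-07-13 is a listed holiday, so it moves to the next business day, 2021-07-14 (Wednesday).
The 3 months extension carries 2021-07-14 to 2021-10-14.
2021-10-14 falls on a Thursday, which is a business day, so no adjustment is needed.
Deadline: 2021-10-14.

2021-10-14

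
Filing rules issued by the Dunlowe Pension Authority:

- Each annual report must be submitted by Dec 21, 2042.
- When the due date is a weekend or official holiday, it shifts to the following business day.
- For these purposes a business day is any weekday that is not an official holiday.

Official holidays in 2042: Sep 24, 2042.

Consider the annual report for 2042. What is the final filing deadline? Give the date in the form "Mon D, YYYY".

Start from the fixed due date, Dec 21, 2042.
Because Dec 21, 2042 is a Sunday, the deadline becomes Dec 22, 2042 (Monday).
The final due date is Dec 22, 2042.

Dec 22, 2042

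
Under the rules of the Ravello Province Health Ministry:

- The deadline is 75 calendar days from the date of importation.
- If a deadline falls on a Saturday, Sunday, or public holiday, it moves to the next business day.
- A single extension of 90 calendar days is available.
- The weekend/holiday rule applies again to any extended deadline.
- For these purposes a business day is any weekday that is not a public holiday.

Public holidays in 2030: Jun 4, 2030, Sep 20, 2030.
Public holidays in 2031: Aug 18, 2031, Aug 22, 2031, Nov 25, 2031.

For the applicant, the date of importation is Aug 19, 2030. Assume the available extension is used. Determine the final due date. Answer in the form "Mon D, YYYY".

Adding 75 calendar days to Aug 19, 2030 gives Nov 2, 2030.
Nov 2, 2030 is a Saturday, so it moves to the next business day, Nov 4, 2030 (Monday).
The 90-calendar-day extension moves the deadline from Nov 4, 2030 to Feb 2, 2031.
Because Feb 2, 2031 is a Sunday, the deadline becomes Feb 3, 2031 (Monday).
So the filing is due Feb 3, 2031.

Feb 3, 2031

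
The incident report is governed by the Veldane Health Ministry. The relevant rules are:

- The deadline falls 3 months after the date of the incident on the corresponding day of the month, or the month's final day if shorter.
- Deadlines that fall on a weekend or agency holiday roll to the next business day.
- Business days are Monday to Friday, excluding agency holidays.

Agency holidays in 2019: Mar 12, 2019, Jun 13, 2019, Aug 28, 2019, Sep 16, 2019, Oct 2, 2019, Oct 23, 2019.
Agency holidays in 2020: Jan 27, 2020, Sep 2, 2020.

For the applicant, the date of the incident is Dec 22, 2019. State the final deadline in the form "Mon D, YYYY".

3 months from Dec 22, 2019 is Mar 22, 2020.
Mar 22, 2020 is a Sunday; the next business day is Mar 23, 2020 (Monday).
Deadline: Mar 23, 2020.

Mar 23, 2020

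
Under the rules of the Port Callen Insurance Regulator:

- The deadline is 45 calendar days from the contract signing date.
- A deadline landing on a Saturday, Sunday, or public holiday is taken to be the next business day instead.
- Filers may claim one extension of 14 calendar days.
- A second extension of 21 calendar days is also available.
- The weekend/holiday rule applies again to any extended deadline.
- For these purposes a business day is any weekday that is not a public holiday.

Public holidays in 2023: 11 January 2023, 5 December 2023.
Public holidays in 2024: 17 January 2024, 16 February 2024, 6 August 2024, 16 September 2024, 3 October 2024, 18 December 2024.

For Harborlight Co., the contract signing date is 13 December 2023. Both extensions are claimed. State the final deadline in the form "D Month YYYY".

4 March 2024

Trigger date 13 December 2023 + 45 calendar days = 27 January 2024.
27 January 2024 falls on a Saturday. Rolling to the next business day gives 29 January 2024, a Monday.
The 14-calendar-day extension moves the deadline from 29 January 2024 to 12 February 2024.
12 February 2024 (Monday) is already a business day.
Add the 21 calendar-day extension to 12 February 2024: 4 March 2024.
4 March 2024 falls on a Monday, which is a business day, so no adjustment is needed.
Final deadline: 4 March 2024.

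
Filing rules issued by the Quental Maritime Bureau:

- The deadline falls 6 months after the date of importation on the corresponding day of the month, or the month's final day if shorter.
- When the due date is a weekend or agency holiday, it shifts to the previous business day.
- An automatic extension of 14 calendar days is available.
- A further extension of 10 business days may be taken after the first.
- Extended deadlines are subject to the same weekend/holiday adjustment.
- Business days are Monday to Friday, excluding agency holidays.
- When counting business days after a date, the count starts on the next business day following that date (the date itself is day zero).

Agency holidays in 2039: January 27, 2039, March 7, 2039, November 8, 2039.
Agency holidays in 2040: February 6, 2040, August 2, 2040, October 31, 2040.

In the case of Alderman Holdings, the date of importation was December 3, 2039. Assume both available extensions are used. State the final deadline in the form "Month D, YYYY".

Moving 6 months forward from December 3, 2039 on the corresponding day gives June 3, 2040.
June 3, 2040 is a Sunday; the preceding business day is June 1, 2040 (Friday).
With the 14-day extension, June 1, 2040 becomes June 15, 2040.
June 15, 2040 is a Friday and not a listed holiday, so it stands.
Counting 10 further business days from June 15, 2040 reaches June 29, 2040.
June 29, 2040 falls on a Friday, which is a business day, so no adjustment is needed.
So the filing is due June 29, 2040.

June 29, 2040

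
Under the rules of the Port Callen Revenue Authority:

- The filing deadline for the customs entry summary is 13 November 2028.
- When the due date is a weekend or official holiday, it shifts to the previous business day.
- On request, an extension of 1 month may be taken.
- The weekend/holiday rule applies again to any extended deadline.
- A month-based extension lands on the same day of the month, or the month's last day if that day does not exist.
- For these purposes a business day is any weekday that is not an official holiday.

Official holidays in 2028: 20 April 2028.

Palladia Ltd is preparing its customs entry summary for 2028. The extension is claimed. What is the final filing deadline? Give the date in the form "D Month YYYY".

The statutory due date is 13 November 2028.
13 November 2028 (Monday) is already a business day.
Applying the 1 month extension: 1 month after 13 November 2028 is 13 December 2028.
13 December 2028 falls on a Wednesday, which is a business day, so no adjustment is needed.
The final due date is 13 December 2028.

13 December 2028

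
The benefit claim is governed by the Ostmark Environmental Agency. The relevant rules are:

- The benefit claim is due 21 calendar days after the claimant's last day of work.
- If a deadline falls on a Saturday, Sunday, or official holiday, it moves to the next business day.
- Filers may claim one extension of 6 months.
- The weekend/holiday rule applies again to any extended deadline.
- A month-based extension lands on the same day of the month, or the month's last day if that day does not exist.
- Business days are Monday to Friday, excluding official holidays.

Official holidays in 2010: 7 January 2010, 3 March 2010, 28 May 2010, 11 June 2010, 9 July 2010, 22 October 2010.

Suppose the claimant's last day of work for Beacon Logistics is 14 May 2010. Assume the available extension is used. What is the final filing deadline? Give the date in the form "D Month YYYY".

6 December 2010

From 14 May 2010, 21 calendar days later is 4 June 2010.
4 June 2010 (Friday) is already a business day.
The 6 months extension carries 4 June 2010 to 4 December 2010.
Because 4 December 2010 is a Saturday, the deadline becomes 6 December 2010 (Monday).
Deadline: 6 December 2010.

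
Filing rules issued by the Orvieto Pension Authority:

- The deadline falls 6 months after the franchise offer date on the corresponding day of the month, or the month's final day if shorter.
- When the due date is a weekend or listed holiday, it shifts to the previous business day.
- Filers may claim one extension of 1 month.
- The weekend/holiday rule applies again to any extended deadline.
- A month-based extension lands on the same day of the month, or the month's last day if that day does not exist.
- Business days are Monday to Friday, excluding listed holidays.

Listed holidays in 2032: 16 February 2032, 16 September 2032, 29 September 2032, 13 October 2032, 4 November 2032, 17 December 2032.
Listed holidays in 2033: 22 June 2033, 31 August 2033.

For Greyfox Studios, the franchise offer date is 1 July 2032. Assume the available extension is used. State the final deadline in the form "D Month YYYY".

31 January 2033

Moving 6 months forward from 1 July 2032 on the corresponding day gives 1 January 2033.
1 January 2033 falls on a Saturday. Rolling to the preceding business day gives 31 December 2032, a Friday.
Add 1 month to 31 December 2032: 31 January 2033.
31 January 2033 falls on a Monday, which is a business day, so no adjustment is needed.
So the filing is due 31 January 2033.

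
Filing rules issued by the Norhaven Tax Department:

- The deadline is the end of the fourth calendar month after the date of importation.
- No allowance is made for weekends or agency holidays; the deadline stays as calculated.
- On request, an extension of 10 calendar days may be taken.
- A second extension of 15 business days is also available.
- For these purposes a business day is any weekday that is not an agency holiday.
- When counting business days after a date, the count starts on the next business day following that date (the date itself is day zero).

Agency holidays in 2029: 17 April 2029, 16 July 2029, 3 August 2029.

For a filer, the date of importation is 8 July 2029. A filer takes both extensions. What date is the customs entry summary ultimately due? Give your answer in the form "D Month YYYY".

4 months after 8 July 2029 falls in November 2029; the last day of that month is 30 November 2029.
30 November 2029 is a Friday; no weekend or holiday adjustment applies.
The 10-calendar-day extension moves the deadline from 30 November 2029 to 10 December 2029.
10 December 2029 falls on a Monday. The rules make no weekend/holiday allowance, so it remains 10 December 2029.
The 15-business-day extension runs from 10 December 2029 to 31 December 2029.
31 December 2029 is a Monday; no weekend or holiday adjustment applies.
So the filing is due 31 December 2029.

31 December 2029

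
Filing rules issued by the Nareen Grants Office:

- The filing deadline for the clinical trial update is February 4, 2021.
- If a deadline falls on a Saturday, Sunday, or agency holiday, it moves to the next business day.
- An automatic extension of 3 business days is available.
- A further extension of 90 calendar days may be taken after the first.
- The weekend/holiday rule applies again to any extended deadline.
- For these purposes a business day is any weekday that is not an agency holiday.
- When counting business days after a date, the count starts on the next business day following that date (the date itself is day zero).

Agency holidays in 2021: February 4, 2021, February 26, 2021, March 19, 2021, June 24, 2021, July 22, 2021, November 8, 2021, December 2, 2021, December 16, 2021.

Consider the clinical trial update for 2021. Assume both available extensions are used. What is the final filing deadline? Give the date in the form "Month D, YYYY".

The stated deadline is February 4, 2021.
February 4, 2021 falls on a listed holiday. Rolling to the next business day gives February 5, 2021, a Friday.
Counting 3 further business days from February 5, 2021 reaches February 10, 2021.
Since February 10, 2021 is a Wednesday and not a holiday, the date is unchanged.
Applying the 90-calendar-day extension: February 10, 2021 + 90 days = May 11, 2021.
May 11, 2021 (Tuesday) is already a business day.
Deadline: May 11, 2021.

May 11, 2021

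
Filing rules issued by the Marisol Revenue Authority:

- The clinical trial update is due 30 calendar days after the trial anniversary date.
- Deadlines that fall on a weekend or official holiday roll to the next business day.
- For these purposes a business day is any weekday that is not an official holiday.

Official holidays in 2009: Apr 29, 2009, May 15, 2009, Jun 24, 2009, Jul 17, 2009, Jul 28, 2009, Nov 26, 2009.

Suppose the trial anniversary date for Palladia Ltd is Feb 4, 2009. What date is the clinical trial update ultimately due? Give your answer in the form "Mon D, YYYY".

Mar 6, 2009

30 calendar days after Feb 4, 2009 is Mar 6, 2009.
Mar 6, 2009 (Friday) is already a business day.
Final deadline: Mar 6, 2009.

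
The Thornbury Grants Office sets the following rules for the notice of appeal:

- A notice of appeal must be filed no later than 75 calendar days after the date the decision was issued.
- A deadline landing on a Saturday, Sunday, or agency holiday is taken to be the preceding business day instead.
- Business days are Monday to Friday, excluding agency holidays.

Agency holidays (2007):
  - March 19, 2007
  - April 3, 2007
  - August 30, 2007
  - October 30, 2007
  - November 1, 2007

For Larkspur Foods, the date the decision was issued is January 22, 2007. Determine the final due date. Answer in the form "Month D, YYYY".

Trigger date January 22, 2007 + 75 calendar days = April 7, 2007.
April 7, 2007 is a Saturday; the preceding business day is April 6, 2007 (Friday).
Final deadline: April 6, 2007.

April 6, 2007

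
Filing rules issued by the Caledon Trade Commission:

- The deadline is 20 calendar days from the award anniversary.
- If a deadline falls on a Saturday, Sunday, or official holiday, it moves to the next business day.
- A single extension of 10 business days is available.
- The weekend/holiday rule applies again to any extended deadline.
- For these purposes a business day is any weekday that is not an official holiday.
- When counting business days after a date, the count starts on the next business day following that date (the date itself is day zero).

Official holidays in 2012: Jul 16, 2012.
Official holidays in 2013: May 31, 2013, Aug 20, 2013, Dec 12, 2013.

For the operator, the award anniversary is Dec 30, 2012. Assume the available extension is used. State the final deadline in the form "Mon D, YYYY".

Trigger date Dec 30, 2012 + 20 calendar days = Jan 19, 2013.
Jan 19, 2013 is a Saturday; the next business day is Jan 21, 2013 (Monday).
The 10-business-day extension runs from Jan 21, 2013 to Feb 4, 2013.
Feb 4, 2013 (Monday) is already a business day.
The final due date is Feb 4, 2013.

Feb 4, 2013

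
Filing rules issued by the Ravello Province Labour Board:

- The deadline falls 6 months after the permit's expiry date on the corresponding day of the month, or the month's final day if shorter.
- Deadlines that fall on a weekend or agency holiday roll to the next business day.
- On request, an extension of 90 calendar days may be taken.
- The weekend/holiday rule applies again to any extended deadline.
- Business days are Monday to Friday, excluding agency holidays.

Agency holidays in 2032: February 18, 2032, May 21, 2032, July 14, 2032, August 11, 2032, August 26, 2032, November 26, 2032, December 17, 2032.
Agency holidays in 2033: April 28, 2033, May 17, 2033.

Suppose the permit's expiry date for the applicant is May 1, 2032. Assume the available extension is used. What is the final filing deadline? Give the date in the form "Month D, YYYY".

January 31, 2033

6 months after May 1, 2032, on the same day of the month, is November 1, 2032.
November 1, 2032 falls on a Monday, which is a business day, so no adjustment is needed.
With the 90-day extension, November 1, 2032 becomes January 30, 2033.
Because January 30, 2033 is a Sunday, the deadline becomes January 31, 2033 (Monday).
Final deadline: January 31, 2033.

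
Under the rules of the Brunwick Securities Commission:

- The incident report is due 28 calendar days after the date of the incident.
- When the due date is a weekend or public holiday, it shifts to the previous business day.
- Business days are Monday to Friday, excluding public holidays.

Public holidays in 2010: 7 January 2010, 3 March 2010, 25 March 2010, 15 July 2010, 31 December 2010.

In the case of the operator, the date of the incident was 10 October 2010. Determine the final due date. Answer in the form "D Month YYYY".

Trigger date 10 October 2010 + 28 calendar days = 7 November 2010.
7 November 2010 is a Sunday, so it moves to the preceding business day, 5 November 2010 (Friday).
So the filing is due 5 November 2010.

5 November 2010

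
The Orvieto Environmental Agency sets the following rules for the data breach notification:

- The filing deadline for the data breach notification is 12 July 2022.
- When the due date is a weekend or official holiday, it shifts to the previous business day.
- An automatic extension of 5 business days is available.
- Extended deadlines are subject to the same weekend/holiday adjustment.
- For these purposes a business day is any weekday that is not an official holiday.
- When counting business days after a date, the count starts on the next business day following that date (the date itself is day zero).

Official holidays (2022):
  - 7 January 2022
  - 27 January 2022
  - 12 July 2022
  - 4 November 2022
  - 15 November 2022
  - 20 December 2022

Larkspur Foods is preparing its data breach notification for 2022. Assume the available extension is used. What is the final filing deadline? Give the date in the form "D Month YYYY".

The stated deadline is 12 July 2022.
12 July 2022 is a listed holiday, so it moves to the preceding business day, 11 July 2022 (Monday).
Counting 5 further business days from 11 July 2022 reaches 19 July 2022.
19 July 2022 falls on a Tuesday, which is a business day, so no adjustment is needed.
So the filing is due 19 July 2022.

19 July 2022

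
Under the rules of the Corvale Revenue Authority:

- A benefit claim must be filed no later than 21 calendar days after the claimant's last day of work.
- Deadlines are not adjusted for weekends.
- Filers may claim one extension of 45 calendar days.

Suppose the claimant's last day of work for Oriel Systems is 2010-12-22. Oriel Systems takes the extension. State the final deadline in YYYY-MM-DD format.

2011-02-26

21 calendar days after 2010-12-22 is 2011-01-12.
2011-01-12 falls on a Wednesday. The rules make no weekend/holiday allowance, so it remains 2011-01-12.
With the 45-day extension, 2011-01-12 becomes 2011-02-26.
2011-02-26 is a Saturday; no weekend or holiday adjustment applies.
Final deadline: 2011-02-26.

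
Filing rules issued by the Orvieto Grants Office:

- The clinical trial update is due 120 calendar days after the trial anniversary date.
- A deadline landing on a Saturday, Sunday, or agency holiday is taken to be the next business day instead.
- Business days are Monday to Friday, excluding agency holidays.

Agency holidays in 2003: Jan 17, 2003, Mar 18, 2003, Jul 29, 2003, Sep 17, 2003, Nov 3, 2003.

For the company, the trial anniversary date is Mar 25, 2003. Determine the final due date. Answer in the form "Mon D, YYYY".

Trigger date Mar 25, 2003 + 120 calendar days = Jul 23, 2003.
Since Jul 23, 2003 is a Wednesday and not a holiday, the date is unchanged.
Deadline: Jul 23, 2003.

Jul 23, 2003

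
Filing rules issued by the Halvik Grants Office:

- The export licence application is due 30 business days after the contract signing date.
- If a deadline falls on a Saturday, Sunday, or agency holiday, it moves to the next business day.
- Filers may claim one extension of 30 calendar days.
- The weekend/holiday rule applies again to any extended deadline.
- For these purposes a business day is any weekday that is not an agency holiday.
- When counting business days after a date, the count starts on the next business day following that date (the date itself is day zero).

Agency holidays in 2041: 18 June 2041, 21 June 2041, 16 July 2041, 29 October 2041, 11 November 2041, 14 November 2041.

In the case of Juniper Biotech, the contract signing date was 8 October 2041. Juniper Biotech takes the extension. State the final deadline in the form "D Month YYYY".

Counting 30 business days after 8 October 2041 (skipping weekends and listed holidays) reaches 22 November 2041.
22 November 2041 is a Friday and not a listed holiday, so it stands.
With the 30-day extension, 22 November 2041 becomes 22 December 2041.
Because 22 December 2041 is a Sunday, the deadline becomes 23 December 2041 (Monday).
The final due date is 23 December 2041.

23 December 2041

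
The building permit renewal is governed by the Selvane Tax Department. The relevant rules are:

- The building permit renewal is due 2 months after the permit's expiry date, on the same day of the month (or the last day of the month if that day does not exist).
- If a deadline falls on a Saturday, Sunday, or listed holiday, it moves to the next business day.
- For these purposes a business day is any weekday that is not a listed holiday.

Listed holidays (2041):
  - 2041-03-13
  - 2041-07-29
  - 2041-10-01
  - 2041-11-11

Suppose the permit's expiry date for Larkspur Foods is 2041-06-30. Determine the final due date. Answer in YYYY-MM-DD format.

2 months after 2041-06-30, on the same day of the month, is 2041-08-30.
2041-08-30 (Friday) is already a business day.
So the filing is due 2041-08-30.

2041-08-30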